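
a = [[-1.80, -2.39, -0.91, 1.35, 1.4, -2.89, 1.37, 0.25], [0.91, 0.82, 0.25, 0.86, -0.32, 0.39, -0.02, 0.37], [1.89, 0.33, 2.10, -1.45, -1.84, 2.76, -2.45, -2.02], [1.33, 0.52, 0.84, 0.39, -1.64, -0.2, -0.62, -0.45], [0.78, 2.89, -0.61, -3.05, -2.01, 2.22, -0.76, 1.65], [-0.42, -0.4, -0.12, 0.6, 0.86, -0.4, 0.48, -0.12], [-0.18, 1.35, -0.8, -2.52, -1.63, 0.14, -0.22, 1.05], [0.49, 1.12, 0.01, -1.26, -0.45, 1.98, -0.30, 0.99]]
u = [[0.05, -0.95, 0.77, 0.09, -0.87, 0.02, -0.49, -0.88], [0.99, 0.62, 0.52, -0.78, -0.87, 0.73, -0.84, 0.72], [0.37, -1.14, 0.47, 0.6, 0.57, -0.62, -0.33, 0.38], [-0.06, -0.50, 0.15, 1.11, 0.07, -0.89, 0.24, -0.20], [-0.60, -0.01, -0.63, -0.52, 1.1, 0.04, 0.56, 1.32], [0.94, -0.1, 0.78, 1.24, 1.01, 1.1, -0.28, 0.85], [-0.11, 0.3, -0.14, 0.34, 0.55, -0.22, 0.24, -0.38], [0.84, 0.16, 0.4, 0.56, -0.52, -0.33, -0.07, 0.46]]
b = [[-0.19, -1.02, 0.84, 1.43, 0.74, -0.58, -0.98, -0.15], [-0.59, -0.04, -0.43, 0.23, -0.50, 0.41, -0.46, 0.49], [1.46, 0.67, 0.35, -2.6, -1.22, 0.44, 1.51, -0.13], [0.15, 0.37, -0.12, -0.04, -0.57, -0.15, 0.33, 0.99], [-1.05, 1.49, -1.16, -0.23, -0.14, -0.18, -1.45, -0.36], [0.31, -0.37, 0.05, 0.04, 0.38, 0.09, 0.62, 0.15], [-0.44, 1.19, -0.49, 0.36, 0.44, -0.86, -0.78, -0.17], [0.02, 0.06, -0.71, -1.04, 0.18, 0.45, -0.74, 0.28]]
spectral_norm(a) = 9.07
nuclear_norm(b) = 12.40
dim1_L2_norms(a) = [4.88, 1.64, 5.59, 2.49, 5.56, 1.36, 3.56, 2.88]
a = b @ u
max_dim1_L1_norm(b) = 8.38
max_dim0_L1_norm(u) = 5.56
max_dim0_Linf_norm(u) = 1.32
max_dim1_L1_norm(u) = 6.3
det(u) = -0.42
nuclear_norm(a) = 19.41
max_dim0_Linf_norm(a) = 3.05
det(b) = -0.00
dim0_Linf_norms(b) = [1.46, 1.49, 1.16, 2.6, 1.22, 0.86, 1.51, 0.99]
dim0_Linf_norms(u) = [0.99, 1.14, 0.78, 1.24, 1.1, 1.1, 0.84, 1.32]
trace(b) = -0.47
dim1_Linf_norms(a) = [2.89, 0.91, 2.76, 1.64, 3.05, 0.86, 2.52, 1.98]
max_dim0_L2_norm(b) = 3.18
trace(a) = -0.13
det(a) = -0.00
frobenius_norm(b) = 6.00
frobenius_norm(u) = 5.14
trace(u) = 5.15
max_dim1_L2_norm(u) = 2.46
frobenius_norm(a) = 10.85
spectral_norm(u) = 2.81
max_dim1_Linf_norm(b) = 2.6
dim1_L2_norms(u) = [1.81, 2.18, 1.73, 1.55, 2.07, 2.46, 0.89, 1.34]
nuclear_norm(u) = 11.71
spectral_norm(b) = 4.38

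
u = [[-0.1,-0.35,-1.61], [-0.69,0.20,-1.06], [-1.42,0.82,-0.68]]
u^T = [[-0.1, -0.69, -1.42], [-0.35, 0.20, 0.82], [-1.61, -1.06, -0.68]]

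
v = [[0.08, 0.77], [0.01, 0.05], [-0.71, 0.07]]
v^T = [[0.08, 0.01, -0.71], [0.77, 0.05, 0.07]]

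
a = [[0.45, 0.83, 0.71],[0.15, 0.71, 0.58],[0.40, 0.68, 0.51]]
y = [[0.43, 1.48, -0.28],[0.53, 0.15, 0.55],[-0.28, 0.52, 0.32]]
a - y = [[0.02, -0.65, 0.99], [-0.38, 0.56, 0.03], [0.68, 0.16, 0.19]]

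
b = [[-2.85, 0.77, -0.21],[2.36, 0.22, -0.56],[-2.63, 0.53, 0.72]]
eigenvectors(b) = [[0.75, -0.21, 0.20], [-0.4, -0.94, 0.96], [0.53, 0.27, 0.20]]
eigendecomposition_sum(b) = [[-3.02,0.65,-0.07], [1.63,-0.35,0.04], [-2.13,0.46,-0.05]] + [[0.29, 0.02, -0.4], [1.33, 0.09, -1.82], [-0.38, -0.03, 0.52]] + [[-0.13, 0.1, 0.26], [-0.6, 0.48, 1.22], [-0.12, 0.10, 0.25]]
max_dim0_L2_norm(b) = 4.54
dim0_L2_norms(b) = [4.54, 0.96, 0.94]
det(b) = -1.86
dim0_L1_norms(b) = [7.84, 1.52, 1.49]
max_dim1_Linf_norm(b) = 2.85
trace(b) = -1.91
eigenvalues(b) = [-3.41, 0.9, 0.6]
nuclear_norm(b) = 5.97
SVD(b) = [[-0.62, 0.74, 0.27], [0.51, 0.64, -0.58], [-0.59, -0.22, -0.77]] @ diag([4.626672849748972, 0.894489211883584, 0.44842768783785897]) @ [[0.98, -0.15, -0.13], [0.00, 0.66, -0.75], [-0.19, -0.74, -0.65]]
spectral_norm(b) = 4.63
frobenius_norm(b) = 4.73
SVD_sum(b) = [[-2.83, 0.43, 0.36],[2.31, -0.35, -0.30],[-2.7, 0.41, 0.35]] + [[0.00, 0.43, -0.50], [0.00, 0.38, -0.43], [-0.00, -0.13, 0.15]] + [[-0.02,-0.09,-0.08], [0.05,0.19,0.17], [0.07,0.26,0.22]]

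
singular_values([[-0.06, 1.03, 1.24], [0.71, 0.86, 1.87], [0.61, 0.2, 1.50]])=[3.06, 0.79, 0.19]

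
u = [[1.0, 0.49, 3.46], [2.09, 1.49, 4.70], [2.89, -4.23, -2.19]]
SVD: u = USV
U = [[-0.46, 0.32, -0.83], [-0.69, 0.45, 0.56], [0.55, 0.83, 0.01]]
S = [7.06, 4.76, 0.59]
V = [[-0.04,  -0.51,  -0.86], [0.77,  -0.56,  0.30], [0.64,  0.65,  -0.42]]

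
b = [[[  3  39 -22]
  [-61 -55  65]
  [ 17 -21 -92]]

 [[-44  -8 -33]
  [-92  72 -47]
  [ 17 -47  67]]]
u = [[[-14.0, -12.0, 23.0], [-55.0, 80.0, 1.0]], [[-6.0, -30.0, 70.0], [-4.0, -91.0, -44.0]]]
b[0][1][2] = 65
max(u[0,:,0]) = -14.0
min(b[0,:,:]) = -92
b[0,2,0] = 17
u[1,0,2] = 70.0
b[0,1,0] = -61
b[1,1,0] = -92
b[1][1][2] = -47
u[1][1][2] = -44.0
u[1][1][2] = -44.0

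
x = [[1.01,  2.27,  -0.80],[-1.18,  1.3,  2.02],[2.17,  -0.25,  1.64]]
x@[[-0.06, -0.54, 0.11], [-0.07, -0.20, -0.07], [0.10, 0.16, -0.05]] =[[-0.3, -1.13, -0.01], [0.18, 0.7, -0.32], [0.05, -0.86, 0.17]]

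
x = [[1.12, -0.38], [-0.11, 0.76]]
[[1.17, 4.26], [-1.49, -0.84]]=x@ [[0.40,3.60], [-1.9,-0.59]]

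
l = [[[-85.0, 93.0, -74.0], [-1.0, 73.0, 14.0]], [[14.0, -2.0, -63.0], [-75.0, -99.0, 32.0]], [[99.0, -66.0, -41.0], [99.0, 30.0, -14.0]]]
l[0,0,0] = -85.0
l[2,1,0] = 99.0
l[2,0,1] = -66.0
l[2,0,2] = -41.0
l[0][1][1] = 73.0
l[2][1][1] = 30.0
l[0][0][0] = -85.0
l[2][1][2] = -14.0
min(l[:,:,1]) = -99.0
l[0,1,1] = 73.0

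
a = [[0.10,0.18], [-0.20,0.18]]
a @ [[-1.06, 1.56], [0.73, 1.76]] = [[0.03,0.47], [0.34,0.0]]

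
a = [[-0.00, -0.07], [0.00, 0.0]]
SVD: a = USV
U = [[1.00,0.00], [0.0,1.00]]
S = [0.07, 0.0]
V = [[-0.00, -1.0],[-1.00, 0.0]]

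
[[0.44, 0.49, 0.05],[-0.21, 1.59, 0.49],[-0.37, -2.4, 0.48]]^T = [[0.44, -0.21, -0.37], [0.49, 1.59, -2.40], [0.05, 0.49, 0.48]]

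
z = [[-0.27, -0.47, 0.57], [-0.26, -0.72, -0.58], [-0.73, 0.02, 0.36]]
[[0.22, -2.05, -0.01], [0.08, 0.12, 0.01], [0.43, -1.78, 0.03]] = z @ [[-0.53,  1.44,  -0.05],  [-0.02,  1.00,  0.02],  [0.12,  -2.09,  -0.02]]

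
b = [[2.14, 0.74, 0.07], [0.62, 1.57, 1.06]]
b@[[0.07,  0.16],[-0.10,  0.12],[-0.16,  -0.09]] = [[0.06, 0.42], [-0.28, 0.19]]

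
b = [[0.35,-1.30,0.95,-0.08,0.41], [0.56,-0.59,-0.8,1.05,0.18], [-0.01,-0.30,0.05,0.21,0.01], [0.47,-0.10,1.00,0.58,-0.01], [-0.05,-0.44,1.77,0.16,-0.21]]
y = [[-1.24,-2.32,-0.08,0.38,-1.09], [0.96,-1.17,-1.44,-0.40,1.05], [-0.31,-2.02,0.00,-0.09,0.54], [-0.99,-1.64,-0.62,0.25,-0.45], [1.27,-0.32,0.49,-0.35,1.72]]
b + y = [[-0.89,-3.62,0.87,0.30,-0.68], [1.52,-1.76,-2.24,0.65,1.23], [-0.32,-2.32,0.05,0.12,0.55], [-0.52,-1.74,0.38,0.83,-0.46], [1.22,-0.76,2.26,-0.19,1.51]]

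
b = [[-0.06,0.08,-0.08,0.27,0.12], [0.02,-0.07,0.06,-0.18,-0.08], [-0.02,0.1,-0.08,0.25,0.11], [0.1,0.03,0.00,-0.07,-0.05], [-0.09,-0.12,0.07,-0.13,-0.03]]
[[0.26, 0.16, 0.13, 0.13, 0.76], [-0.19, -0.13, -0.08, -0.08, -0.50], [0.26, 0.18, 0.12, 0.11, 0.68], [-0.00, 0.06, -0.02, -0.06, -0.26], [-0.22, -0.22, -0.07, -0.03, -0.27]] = b @ [[0.35, 0.64, 1.16, -0.56, -0.73],[0.53, -0.09, -1.42, 0.06, 0.14],[-0.15, -0.95, 0.63, -0.87, -0.75],[0.91, 1.18, 1.36, 0.04, 1.75],[-0.19, -1.56, -0.02, 0.12, 1.40]]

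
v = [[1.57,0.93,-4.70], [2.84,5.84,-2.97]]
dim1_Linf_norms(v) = [4.7, 5.84]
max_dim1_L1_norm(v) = 11.65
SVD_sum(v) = [[1.67, 2.82, -2.55],[2.78, 4.71, -4.26]] + [[-0.10,-1.89,-2.15], [0.06,1.13,1.29]]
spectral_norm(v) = 8.08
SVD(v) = [[-0.51,-0.86], [-0.86,0.51]] @ diag([8.078753680238982, 3.338508495425028]) @ [[-0.40, -0.68, 0.61], [0.03, 0.66, 0.75]]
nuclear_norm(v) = 11.42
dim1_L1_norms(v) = [7.2, 11.65]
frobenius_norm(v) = 8.74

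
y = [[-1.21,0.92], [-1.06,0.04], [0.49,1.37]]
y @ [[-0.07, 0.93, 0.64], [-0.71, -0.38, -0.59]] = [[-0.57, -1.47, -1.32], [0.05, -1.00, -0.70], [-1.01, -0.06, -0.49]]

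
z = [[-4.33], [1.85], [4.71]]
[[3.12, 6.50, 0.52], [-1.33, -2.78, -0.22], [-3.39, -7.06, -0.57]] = z @ [[-0.72, -1.5, -0.12]]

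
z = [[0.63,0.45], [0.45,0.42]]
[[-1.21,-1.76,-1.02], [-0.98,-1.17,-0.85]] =z @ [[-1.05, -3.38, -0.73], [-1.21, 0.83, -1.25]]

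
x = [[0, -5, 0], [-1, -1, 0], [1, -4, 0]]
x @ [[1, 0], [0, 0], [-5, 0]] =[[0, 0], [-1, 0], [1, 0]]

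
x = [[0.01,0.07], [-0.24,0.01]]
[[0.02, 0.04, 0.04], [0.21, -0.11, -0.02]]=x@[[-0.86,0.49,0.09], [0.45,0.46,0.6]]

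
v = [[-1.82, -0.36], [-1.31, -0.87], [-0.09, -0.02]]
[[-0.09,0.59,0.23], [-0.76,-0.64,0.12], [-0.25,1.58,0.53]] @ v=[[-0.63, -0.49], [2.21, 0.83], [-1.66, -1.3]]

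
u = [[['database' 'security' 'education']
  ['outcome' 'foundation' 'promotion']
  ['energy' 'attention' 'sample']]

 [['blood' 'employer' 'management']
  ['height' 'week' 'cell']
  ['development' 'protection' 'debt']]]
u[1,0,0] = 'blood'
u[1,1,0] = 'height'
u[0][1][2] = 'promotion'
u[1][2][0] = 'development'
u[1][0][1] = 'employer'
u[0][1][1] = 'foundation'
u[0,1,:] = ['outcome', 'foundation', 'promotion']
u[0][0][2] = 'education'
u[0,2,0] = 'energy'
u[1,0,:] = ['blood', 'employer', 'management']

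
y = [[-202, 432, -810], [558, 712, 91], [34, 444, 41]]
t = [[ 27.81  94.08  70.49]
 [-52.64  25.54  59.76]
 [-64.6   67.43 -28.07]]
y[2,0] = 34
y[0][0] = -202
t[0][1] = 94.08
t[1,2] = 59.76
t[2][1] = 67.43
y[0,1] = 432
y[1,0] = 558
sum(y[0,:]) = -580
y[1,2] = 91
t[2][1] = 67.43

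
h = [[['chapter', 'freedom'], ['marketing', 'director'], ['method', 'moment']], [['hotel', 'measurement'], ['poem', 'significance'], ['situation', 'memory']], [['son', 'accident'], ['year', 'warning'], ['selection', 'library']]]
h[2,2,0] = 'selection'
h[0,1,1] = 'director'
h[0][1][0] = 'marketing'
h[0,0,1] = 'freedom'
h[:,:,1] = [['freedom', 'director', 'moment'], ['measurement', 'significance', 'memory'], ['accident', 'warning', 'library']]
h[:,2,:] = [['method', 'moment'], ['situation', 'memory'], ['selection', 'library']]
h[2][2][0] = 'selection'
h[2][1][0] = 'year'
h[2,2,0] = 'selection'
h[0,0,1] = 'freedom'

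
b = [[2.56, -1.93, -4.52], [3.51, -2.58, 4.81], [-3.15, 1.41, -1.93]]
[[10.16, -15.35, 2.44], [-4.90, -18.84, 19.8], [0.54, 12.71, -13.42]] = b@[[0.77, -1.86, 2.96], [-0.24, 5.09, -0.85], [-1.71, 0.17, 1.5]]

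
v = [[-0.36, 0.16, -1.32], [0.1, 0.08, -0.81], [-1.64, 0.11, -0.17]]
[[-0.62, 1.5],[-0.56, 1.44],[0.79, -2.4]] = v @ [[-0.44, 1.69],  [1.91, 1.11],  [0.82, -1.46]]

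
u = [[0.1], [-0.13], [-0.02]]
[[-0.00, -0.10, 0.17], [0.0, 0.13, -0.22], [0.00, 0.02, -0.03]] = u@[[-0.03, -0.99, 1.70]]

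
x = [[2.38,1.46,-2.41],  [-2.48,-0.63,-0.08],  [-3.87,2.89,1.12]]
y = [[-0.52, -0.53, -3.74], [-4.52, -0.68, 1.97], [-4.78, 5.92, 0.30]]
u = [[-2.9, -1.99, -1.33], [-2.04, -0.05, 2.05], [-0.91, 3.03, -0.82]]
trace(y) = -0.90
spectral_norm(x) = 5.69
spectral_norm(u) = 4.05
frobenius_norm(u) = 5.76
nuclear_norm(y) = 15.96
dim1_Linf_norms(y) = [3.74, 4.52, 5.92]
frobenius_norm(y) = 9.86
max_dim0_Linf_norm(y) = 5.92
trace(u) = -3.77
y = x + u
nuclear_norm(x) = 10.35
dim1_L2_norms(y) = [3.81, 4.98, 7.61]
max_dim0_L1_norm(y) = 9.82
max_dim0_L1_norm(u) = 5.85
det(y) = 122.68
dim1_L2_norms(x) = [3.69, 2.56, 4.96]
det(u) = 33.22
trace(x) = 2.87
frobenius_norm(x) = 6.69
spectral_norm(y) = 8.14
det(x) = 26.53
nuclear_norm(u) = 9.81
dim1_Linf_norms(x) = [2.41, 2.48, 3.87]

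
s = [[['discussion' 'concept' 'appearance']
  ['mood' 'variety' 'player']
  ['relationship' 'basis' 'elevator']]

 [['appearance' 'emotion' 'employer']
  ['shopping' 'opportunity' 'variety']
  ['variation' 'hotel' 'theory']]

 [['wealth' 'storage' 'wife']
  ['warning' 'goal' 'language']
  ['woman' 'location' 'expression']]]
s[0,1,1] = 'variety'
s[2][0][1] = 'storage'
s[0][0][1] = 'concept'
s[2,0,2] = 'wife'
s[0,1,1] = 'variety'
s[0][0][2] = 'appearance'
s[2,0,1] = 'storage'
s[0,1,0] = 'mood'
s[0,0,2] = 'appearance'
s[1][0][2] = 'employer'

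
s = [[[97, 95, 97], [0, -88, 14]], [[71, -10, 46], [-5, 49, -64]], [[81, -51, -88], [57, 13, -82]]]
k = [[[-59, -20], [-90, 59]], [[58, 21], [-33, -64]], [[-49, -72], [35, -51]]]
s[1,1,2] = -64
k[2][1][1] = -51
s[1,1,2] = -64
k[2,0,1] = -72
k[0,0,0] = -59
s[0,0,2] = 97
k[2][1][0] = 35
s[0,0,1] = 95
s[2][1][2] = -82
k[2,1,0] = 35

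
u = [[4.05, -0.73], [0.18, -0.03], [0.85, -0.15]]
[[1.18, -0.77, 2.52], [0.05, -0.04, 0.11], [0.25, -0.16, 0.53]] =u @ [[0.31,-0.37,0.8],  [0.1,-1.00,0.99]]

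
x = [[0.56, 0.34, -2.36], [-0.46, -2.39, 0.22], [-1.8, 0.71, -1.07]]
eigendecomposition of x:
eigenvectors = [[(-0.84+0j), 0.58+0.02j, 0.58-0.02j], [0.12+0.00j, (0.03+0.35j), 0.03-0.35j], [0.52+0.00j, 0.74+0.00j, 0.74-0.00j]]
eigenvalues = [(1.98+0j), (-2.44+0.29j), (-2.44-0.29j)]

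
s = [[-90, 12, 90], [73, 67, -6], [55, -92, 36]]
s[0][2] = 90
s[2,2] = 36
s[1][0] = 73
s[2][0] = 55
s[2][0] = 55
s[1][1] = 67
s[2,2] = 36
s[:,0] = [-90, 73, 55]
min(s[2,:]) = -92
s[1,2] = -6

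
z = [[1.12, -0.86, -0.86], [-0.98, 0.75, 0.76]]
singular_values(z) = [2.2, 0.01]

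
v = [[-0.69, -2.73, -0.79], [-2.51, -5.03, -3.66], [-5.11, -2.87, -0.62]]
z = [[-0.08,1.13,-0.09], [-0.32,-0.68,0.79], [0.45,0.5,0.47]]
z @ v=[[-2.32, -5.21, -4.02], [-2.11, 2.03, 2.25], [-3.97, -5.09, -2.48]]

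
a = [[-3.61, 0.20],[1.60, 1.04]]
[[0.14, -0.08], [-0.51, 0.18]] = a@[[-0.06, 0.03], [-0.4, 0.13]]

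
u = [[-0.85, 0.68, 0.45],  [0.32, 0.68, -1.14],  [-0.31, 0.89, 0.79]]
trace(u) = 0.62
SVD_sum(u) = [[-0.53, 0.44, 0.8], [0.38, -0.31, -0.56], [-0.57, 0.47, 0.85]] + [[-0.02,0.35,-0.21], [-0.07,0.98,-0.58], [-0.02,0.33,-0.19]] + [[-0.29, -0.1, -0.14], [0.01, 0.0, 0.00], [0.28, 0.10, 0.13]]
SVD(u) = [[0.62, 0.32, -0.72],[-0.43, 0.90, 0.02],[0.66, 0.3, 0.69]] @ diag([1.7089187502223468, 1.2730189807903225, 0.47235514148367325]) @ [[-0.51,0.41,0.76], [-0.06,0.86,-0.51], [0.86,0.30,0.41]]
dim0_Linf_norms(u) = [0.85, 0.89, 1.14]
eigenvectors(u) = [[(0.98+0j),0.16-0.28j,0.16+0.28j], [-0.04+0.00j,0.70+0.00j,(0.7-0j)], [0.22+0.00j,0.03-0.64j,0.03+0.64j]]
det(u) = -1.03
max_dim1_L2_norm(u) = 1.37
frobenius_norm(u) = 2.18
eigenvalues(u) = [(-0.78+0j), (0.7+0.91j), (0.7-0.91j)]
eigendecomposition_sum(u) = [[(-0.86+0j), (0.17-0j), 0.37-0.00j],  [0.04-0.00j, -0.01+0.00j, (-0.02+0j)],  [-0.19+0.00j, 0.04-0.00j, (0.08-0j)]] + [[-0.07j, (0.25-0.04j), (0.04+0.31j)], [0.14-0.07j, (0.34+0.45j), -0.56+0.42j], [-0.06-0.13j, 0.43-0.29j, (0.35+0.53j)]] + [[0.00+0.07j, (0.25+0.04j), 0.04-0.31j], [0.14+0.07j, (0.34-0.45j), (-0.56-0.42j)], [-0.06+0.13j, (0.43+0.29j), (0.35-0.53j)]]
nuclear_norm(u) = 3.45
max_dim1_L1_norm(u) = 2.14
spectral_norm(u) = 1.71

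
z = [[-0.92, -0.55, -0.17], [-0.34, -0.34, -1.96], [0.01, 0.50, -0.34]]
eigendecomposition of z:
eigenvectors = [[-0.98+0.00j, -0.17+0.37j, -0.17-0.37j], [(-0.14+0j), 0.80+0.00j, 0.80-0.00j], [(0.13+0j), (0.02-0.44j), (0.02+0.44j)]]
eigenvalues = [(-0.98+0j), (-0.31+0.91j), (-0.31-0.91j)]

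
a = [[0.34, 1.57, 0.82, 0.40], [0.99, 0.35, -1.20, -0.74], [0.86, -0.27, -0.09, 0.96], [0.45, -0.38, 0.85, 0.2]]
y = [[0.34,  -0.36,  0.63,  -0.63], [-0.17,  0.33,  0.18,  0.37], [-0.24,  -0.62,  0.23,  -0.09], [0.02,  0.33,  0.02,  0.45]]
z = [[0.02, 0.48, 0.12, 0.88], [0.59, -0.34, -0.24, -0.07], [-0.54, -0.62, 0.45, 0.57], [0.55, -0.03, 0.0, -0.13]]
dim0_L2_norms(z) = [0.97, 0.86, 0.52, 1.06]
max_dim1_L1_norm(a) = 3.28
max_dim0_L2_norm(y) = 0.86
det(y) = 0.05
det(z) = 0.17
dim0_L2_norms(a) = [1.43, 1.67, 1.69, 1.29]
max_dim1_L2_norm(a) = 1.85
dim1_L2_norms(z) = [1.01, 0.73, 1.1, 0.57]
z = y @ a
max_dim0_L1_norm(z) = 1.7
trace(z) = 0.00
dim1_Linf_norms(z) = [0.88, 0.59, 0.62, 0.55]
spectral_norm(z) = 1.29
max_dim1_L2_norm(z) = 1.1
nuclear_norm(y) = 2.48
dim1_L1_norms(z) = [1.5, 1.24, 2.18, 0.71]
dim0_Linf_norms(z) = [0.59, 0.62, 0.45, 0.88]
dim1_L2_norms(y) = [1.02, 0.55, 0.71, 0.56]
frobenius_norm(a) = 3.06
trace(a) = 0.80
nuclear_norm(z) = 3.13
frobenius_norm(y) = 1.47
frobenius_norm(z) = 1.75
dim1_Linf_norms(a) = [1.57, 1.2, 0.96, 0.85]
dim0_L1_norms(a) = [2.64, 2.57, 2.96, 2.3]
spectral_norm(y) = 1.24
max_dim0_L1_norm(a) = 2.96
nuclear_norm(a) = 5.81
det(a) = 3.34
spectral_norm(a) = 1.98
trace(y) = 1.35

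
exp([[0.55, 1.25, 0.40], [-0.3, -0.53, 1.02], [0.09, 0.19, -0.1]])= [[1.54, 1.33, 1.13], [-0.26, 0.51, 0.67], [0.08, 0.19, 1.02]]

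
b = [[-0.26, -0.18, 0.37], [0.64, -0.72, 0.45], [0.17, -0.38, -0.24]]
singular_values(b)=[1.1, 0.54, 0.29]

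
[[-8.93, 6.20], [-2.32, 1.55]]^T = [[-8.93, -2.32], [6.2, 1.55]]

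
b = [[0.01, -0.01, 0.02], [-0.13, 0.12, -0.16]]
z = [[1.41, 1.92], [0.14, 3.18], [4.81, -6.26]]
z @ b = [[-0.24, 0.22, -0.28],[-0.41, 0.38, -0.51],[0.86, -0.80, 1.10]]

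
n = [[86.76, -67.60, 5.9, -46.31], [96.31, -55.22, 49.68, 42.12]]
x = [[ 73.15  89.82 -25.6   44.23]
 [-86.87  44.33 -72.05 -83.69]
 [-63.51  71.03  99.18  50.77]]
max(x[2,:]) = 99.18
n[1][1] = -55.22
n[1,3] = 42.12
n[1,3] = 42.12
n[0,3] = -46.31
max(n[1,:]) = 96.31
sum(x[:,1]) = 205.17999999999998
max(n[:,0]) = 96.31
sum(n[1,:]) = 132.89000000000001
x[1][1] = 44.33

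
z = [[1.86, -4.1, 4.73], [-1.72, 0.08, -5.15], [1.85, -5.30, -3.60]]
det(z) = 55.564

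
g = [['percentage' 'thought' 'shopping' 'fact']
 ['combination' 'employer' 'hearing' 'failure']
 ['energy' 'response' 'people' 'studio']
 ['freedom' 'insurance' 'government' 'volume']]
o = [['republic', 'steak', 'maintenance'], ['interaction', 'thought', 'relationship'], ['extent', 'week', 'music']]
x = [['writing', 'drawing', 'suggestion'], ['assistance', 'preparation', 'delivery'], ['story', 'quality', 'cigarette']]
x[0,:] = ['writing', 'drawing', 'suggestion']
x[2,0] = 'story'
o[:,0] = ['republic', 'interaction', 'extent']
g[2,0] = 'energy'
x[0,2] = 'suggestion'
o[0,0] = 'republic'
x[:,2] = ['suggestion', 'delivery', 'cigarette']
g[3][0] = 'freedom'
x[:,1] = ['drawing', 'preparation', 'quality']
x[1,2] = 'delivery'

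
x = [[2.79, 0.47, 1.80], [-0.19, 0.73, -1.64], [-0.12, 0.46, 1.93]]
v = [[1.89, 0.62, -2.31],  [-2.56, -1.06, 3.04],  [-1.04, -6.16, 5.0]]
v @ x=[[5.43, 0.28, -2.07],[-7.31, -0.58, 3.00],[-2.33, -2.69, 17.88]]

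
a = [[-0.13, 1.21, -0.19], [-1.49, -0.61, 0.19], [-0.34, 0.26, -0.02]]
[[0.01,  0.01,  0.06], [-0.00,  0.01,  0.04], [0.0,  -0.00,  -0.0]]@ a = [[-0.04, 0.02, -0.00], [-0.03, 0.0, 0.0], [0.0, 0.0, 0.0]]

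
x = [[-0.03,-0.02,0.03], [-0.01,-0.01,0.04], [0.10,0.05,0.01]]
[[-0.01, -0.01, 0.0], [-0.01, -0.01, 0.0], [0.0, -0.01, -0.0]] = x@ [[0.18, -0.27, -0.02], [-0.27, 0.41, -0.05], [-0.18, -0.21, 0.10]]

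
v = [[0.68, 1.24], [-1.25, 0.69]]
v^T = [[0.68, -1.25],  [1.24, 0.69]]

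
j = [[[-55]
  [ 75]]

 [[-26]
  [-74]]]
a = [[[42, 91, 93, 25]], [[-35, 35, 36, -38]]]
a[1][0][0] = -35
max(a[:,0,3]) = 25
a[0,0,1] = 91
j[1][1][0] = -74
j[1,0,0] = -26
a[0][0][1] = 91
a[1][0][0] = -35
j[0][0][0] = -55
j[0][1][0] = 75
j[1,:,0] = [-26, -74]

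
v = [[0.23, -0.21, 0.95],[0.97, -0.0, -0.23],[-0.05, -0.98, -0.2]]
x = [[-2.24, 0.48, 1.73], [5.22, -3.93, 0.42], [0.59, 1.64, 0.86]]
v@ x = [[-1.05,2.49,1.13], [-2.31,0.09,1.48], [-5.12,3.5,-0.67]]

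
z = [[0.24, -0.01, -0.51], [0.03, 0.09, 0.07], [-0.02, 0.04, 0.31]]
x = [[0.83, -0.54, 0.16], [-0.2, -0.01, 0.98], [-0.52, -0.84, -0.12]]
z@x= [[0.47, 0.3, 0.09], [-0.03, -0.08, 0.08], [-0.19, -0.25, -0.0]]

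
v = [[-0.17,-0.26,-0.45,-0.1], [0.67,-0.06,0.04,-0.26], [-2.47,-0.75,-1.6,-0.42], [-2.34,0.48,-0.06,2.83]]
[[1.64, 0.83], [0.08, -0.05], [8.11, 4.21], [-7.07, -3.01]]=v@[[-0.89, -0.67], [2.27, -0.46], [-3.79, -0.97], [-3.7, -1.56]]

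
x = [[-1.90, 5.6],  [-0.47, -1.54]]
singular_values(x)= [6.06, 0.92]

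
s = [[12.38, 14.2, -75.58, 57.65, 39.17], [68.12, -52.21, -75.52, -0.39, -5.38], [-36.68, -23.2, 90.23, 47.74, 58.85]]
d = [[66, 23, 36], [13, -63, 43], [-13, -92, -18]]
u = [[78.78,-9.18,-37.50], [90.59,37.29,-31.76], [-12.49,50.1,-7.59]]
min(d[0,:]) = 23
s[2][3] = 47.74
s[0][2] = -75.58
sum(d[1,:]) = -7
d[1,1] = -63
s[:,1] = [14.2, -52.21, -23.2]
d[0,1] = 23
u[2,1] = 50.1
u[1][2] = -31.76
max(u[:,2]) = -7.59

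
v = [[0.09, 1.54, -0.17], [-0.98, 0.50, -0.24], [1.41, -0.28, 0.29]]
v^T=[[0.09, -0.98, 1.41],  [1.54, 0.5, -0.28],  [-0.17, -0.24, 0.29]]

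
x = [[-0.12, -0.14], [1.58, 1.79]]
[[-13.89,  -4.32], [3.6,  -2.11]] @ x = [[-5.16, -5.79], [-3.77, -4.28]]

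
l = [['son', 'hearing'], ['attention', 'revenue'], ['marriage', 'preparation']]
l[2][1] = 'preparation'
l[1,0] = 'attention'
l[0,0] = 'son'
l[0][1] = 'hearing'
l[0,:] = ['son', 'hearing']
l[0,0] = 'son'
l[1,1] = 'revenue'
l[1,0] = 'attention'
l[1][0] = 'attention'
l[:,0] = ['son', 'attention', 'marriage']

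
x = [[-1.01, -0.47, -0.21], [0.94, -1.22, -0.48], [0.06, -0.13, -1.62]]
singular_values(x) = [1.9, 1.39, 0.99]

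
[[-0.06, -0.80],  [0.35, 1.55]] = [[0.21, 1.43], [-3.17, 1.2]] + [[-0.27, -2.23], [3.52, 0.35]]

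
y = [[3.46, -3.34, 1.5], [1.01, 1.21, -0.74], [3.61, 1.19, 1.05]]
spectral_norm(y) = 5.63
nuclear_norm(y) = 9.83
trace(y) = 5.72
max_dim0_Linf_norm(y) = 3.61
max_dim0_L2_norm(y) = 5.1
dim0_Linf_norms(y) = [3.61, 3.34, 1.5]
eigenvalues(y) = [(4.72+0j), (0.5+1.72j), (0.5-1.72j)]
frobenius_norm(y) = 6.63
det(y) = 15.16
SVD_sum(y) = [[4.12, -1.81, 1.52], [0.15, -0.07, 0.06], [2.62, -1.15, 0.97]] + [[-0.71, -1.49, 0.14], [0.68, 1.43, -0.14], [1.08, 2.27, -0.22]] + [[0.05,-0.04,-0.17], [0.18,-0.15,-0.66], [-0.08,0.07,0.30]]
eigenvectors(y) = [[-0.70+0.00j,-0.22+0.27j,-0.22-0.27j], [-0.05+0.00j,0.30+0.35j,(0.3-0.35j)], [-0.71+0.00j,0.81+0.00j,0.81-0.00j]]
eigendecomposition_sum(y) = [[(3.13-0j), (-2.38+0j), (1.76+0j)], [(0.24-0j), -0.18+0.00j, (0.13+0j)], [3.15-0.00j, -2.40+0.00j, (1.77+0j)]] + [[0.17+0.27j,  -0.48+0.61j,  -0.13-0.31j], [0.39-0.16j,  (0.69+0.77j),  (-0.44+0.1j)], [(0.23-0.69j),  1.79-0.05j,  (-0.36+0.69j)]] + [[(0.17-0.27j), -0.48-0.61j, (-0.13+0.31j)], [(0.39+0.16j), 0.69-0.77j, (-0.44-0.1j)], [0.23+0.69j, 1.79+0.05j, -0.36-0.69j]]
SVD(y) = [[-0.84, 0.49, -0.23], [-0.03, -0.46, -0.88], [-0.54, -0.74, 0.41]] @ diag([5.631641958224751, 3.408943231941088, 0.7895662706610069]) @ [[-0.87,  0.38,  -0.32], [-0.43,  -0.9,  0.09], [-0.26,  0.21,  0.94]]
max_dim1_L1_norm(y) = 8.3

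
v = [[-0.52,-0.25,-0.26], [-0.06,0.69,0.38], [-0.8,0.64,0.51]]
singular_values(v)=[1.32, 0.77, 0.12]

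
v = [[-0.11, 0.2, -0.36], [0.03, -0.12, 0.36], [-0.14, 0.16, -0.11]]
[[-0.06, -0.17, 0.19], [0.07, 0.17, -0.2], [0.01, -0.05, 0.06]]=v@[[-0.78, -0.13, 0.09], [-0.61, -0.09, 0.06], [0.06, 0.45, -0.53]]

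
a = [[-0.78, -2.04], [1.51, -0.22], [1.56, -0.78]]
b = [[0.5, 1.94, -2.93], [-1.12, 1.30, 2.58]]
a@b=[[1.89, -4.17, -2.98], [1.0, 2.64, -4.99], [1.65, 2.01, -6.58]]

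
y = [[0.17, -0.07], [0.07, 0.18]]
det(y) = 0.036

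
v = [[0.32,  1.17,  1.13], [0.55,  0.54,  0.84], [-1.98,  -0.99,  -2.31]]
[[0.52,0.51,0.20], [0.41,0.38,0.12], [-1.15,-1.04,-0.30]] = v@[[0.30, 0.14, -0.01], [0.23, 0.14, 0.07], [0.14, 0.27, 0.11]]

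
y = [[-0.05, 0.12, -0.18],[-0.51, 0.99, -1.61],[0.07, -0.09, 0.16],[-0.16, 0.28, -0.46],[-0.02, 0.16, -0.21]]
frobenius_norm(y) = 2.08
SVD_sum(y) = [[-0.06, 0.11, -0.18], [-0.51, 0.99, -1.61], [0.05, -0.1, 0.16], [-0.15, 0.28, -0.46], [-0.07, 0.13, -0.21]] + [[0.01, 0.01, 0.00], [-0.00, -0.00, -0.00], [0.02, 0.01, 0.0], [-0.01, -0.01, -0.00], [0.05, 0.03, 0.0]] + [[-0.00,0.0,0.00], [0.0,-0.0,-0.0], [0.0,-0.0,-0.00], [-0.00,0.00,0.00], [-0.00,0.00,0.00]]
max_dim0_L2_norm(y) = 1.7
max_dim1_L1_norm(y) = 3.11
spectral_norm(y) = 2.07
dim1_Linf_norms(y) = [0.18, 1.61, 0.16, 0.46, 0.21]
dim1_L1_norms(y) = [0.35, 3.11, 0.32, 0.9, 0.39]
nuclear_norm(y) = 2.14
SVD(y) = [[-0.11, -0.17, 0.56],[-0.94, 0.04, -0.31],[0.09, -0.34, -0.40],[-0.27, 0.23, 0.63],[-0.12, -0.89, 0.2]] @ diag([2.074132793962171, 0.06195828104883227, 0.005858704647955941]) @ [[0.26, -0.51, 0.82], [-0.86, -0.50, -0.04], [-0.43, 0.70, 0.57]]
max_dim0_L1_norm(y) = 2.62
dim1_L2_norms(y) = [0.22, 1.96, 0.2, 0.56, 0.26]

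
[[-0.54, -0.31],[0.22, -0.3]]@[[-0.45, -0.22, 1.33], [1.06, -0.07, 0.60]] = [[-0.09,0.14,-0.9], [-0.42,-0.03,0.11]]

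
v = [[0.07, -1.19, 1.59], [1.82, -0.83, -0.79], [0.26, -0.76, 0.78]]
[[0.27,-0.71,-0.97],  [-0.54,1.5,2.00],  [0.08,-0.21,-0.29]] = v @ [[-0.23, 0.61, 1.24], [-0.01, -0.01, 0.55], [0.17, -0.48, -0.25]]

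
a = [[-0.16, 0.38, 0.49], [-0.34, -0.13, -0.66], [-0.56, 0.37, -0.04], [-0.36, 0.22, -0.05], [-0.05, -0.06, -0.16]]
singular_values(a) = [0.92, 0.89, 0.01]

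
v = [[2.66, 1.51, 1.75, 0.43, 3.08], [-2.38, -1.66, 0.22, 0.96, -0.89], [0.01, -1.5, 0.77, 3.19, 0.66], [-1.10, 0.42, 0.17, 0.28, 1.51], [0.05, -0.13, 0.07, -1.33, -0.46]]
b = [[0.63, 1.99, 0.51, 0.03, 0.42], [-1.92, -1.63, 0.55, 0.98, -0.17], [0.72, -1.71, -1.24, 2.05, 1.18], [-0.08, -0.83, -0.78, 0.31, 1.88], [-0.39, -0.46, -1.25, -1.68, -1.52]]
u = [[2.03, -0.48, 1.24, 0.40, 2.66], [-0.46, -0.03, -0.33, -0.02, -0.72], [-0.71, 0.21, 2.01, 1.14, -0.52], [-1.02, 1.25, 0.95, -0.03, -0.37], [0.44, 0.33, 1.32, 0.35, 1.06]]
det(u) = 0.00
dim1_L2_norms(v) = [4.7, 3.19, 3.67, 1.94, 1.42]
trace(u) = 5.04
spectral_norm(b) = 4.15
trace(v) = 1.59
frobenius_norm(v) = 7.18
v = b + u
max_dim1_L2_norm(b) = 3.25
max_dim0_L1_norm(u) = 5.85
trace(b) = -3.45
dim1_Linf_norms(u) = [2.66, 0.72, 2.01, 1.25, 1.32]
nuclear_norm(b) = 11.53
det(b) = -20.56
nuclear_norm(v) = 12.81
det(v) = 11.29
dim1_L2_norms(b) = [2.19, 2.76, 3.25, 2.22, 2.66]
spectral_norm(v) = 5.36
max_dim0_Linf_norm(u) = 2.66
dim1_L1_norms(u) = [6.81, 1.56, 4.59, 3.62, 3.5]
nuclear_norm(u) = 8.27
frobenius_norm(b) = 5.92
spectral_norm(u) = 4.07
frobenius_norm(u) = 5.20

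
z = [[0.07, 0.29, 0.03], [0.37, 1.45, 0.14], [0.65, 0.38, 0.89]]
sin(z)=[[0.04, 0.18, 0.01], [0.21, 0.92, 0.05], [0.50, 0.08, 0.75]]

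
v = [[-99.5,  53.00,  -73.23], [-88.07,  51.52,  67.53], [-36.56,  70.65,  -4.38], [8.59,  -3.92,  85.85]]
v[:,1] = [53.0, 51.52, 70.65, -3.92]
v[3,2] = 85.85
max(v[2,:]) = 70.65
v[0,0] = -99.5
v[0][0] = -99.5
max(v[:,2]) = 85.85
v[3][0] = 8.59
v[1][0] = -88.07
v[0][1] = 53.0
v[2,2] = -4.38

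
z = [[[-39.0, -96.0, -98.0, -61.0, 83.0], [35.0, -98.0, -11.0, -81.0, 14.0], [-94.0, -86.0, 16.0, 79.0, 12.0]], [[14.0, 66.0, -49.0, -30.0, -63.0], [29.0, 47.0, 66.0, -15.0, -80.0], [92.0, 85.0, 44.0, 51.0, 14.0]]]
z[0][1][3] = -81.0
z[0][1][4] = 14.0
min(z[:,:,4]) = -80.0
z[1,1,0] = 29.0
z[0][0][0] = -39.0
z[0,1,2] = -11.0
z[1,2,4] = 14.0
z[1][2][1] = 85.0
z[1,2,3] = 51.0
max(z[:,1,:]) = 66.0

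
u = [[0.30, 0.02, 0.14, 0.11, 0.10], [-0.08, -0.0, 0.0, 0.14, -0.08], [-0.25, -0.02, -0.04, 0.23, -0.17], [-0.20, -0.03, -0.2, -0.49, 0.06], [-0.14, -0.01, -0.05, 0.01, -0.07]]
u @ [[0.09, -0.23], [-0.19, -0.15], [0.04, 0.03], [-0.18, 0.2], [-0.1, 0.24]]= [[-0.00, -0.02], [-0.02, 0.03], [-0.04, 0.06], [0.06, -0.04], [-0.01, 0.02]]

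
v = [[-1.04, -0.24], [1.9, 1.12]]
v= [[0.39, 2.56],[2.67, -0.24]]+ [[-1.43, -2.8], [-0.77, 1.36]]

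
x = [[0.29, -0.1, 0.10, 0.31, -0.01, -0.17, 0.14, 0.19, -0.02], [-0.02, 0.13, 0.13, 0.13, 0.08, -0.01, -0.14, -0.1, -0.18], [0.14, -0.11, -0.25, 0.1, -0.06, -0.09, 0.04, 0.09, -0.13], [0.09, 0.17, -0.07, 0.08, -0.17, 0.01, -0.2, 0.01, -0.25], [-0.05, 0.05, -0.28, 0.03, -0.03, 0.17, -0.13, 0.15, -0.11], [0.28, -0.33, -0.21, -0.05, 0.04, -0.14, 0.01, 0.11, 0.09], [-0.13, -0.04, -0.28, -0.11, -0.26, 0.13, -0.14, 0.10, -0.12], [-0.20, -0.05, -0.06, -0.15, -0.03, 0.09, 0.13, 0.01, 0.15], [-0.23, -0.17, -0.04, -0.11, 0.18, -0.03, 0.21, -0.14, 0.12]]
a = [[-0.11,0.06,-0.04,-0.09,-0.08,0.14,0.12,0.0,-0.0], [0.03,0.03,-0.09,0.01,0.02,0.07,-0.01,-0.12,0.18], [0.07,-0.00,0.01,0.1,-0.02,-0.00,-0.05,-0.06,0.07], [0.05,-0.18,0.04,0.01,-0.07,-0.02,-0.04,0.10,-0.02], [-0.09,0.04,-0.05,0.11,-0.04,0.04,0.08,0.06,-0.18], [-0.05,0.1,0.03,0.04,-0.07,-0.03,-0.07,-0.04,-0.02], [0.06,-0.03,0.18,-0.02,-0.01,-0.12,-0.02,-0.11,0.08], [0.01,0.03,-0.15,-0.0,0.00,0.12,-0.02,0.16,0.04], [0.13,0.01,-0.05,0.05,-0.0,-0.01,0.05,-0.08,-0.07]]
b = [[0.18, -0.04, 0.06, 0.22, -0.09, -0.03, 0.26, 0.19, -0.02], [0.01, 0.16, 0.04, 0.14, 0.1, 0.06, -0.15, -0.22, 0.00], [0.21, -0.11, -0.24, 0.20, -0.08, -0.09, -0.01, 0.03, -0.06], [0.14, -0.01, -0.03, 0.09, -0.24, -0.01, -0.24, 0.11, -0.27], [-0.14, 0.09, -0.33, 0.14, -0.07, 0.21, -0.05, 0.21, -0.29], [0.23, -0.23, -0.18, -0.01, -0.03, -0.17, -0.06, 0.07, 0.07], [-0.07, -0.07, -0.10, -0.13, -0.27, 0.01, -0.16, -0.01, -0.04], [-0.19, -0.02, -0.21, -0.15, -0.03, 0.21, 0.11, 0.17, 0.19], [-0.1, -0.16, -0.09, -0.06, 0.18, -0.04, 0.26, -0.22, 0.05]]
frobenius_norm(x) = 1.32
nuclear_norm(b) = 3.36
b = a + x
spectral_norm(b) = 0.77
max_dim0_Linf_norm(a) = 0.18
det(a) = -0.00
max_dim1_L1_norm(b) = 1.53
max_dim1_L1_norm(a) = 0.69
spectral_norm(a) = 0.42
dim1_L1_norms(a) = [0.64, 0.56, 0.38, 0.53, 0.69, 0.45, 0.63, 0.53, 0.45]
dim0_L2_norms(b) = [0.47, 0.36, 0.52, 0.42, 0.44, 0.36, 0.51, 0.47, 0.45]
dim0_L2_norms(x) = [0.55, 0.46, 0.55, 0.42, 0.38, 0.33, 0.42, 0.34, 0.43]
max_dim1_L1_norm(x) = 1.33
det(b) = 0.00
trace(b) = 0.01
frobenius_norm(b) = 1.35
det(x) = -0.00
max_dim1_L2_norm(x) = 0.53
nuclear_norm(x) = 2.99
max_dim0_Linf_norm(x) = 0.33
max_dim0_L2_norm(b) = 0.52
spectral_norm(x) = 0.75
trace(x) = 0.07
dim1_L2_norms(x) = [0.53, 0.35, 0.38, 0.42, 0.41, 0.52, 0.49, 0.34, 0.45]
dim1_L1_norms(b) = [1.09, 0.88, 1.03, 1.14, 1.53, 1.05, 0.86, 1.28, 1.16]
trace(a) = -0.06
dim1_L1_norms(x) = [1.33, 0.92, 1.01, 1.05, 1.0, 1.26, 1.31, 0.87, 1.23]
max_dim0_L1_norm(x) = 1.43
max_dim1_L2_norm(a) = 0.27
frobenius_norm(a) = 0.69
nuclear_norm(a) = 1.74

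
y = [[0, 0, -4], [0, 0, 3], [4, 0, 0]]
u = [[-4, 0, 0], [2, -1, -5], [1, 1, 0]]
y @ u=[[-4, -4, 0], [3, 3, 0], [-16, 0, 0]]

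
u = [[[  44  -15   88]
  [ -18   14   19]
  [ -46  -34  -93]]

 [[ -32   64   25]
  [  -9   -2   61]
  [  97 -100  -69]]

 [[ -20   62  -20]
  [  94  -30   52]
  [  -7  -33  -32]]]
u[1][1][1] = -2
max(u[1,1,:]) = 61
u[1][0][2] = 25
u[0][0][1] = -15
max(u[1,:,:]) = 97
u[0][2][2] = -93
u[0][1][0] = -18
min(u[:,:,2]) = -93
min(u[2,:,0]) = -20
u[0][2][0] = -46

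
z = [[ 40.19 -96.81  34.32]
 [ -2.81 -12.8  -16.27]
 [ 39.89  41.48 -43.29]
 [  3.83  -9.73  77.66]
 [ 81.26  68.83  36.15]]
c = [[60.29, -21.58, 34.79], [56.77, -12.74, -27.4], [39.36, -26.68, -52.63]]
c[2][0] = 39.36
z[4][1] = 68.83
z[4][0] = 81.26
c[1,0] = 56.77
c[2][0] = 39.36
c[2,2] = -52.63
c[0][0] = 60.29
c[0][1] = -21.58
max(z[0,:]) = 40.19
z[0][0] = 40.19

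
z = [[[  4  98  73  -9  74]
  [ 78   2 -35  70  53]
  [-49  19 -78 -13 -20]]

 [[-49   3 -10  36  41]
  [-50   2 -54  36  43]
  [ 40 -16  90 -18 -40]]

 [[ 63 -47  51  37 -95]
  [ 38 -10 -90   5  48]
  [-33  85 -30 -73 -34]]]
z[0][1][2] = -35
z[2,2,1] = 85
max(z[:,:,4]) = 74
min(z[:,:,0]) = -50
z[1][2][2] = 90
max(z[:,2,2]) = 90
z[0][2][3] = -13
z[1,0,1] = 3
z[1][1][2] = -54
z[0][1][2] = -35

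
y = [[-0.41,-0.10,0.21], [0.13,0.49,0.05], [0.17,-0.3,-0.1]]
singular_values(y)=[0.6, 0.5, 0.05]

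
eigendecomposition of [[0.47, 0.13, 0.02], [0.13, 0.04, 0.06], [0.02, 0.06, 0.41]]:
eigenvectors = [[0.26, -0.9, -0.35], [-0.96, -0.29, 0.03], [0.13, -0.32, 0.94]]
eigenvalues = [-0.0, 0.52, 0.4]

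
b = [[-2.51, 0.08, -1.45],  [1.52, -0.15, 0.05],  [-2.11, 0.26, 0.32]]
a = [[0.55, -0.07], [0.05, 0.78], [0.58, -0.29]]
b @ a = [[-2.22, 0.66], [0.86, -0.24], [-0.96, 0.26]]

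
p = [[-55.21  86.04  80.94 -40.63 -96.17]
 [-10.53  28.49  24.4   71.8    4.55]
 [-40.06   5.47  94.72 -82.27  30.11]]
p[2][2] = 94.72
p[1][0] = -10.53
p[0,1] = 86.04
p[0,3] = -40.63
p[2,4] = 30.11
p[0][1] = 86.04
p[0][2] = 80.94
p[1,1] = 28.49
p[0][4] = -96.17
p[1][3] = 71.8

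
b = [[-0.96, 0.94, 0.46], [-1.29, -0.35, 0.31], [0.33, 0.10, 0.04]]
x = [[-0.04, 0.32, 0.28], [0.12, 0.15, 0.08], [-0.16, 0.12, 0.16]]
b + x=[[-1.00, 1.26, 0.74], [-1.17, -0.20, 0.39], [0.17, 0.22, 0.2]]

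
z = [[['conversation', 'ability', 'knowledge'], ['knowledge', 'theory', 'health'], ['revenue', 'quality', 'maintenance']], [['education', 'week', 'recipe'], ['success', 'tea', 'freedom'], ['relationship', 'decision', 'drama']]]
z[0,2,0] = 'revenue'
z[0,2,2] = 'maintenance'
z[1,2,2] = 'drama'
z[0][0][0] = 'conversation'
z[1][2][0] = 'relationship'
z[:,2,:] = [['revenue', 'quality', 'maintenance'], ['relationship', 'decision', 'drama']]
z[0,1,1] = 'theory'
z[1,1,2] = 'freedom'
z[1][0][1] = 'week'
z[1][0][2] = 'recipe'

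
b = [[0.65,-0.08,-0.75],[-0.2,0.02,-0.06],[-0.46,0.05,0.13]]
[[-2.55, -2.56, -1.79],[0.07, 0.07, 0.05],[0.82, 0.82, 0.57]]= b @ [[-1.0, -1.00, -0.70], [0.86, 0.86, 0.60], [2.44, 2.45, 1.71]]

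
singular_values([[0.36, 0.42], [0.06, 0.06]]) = [0.56, 0.01]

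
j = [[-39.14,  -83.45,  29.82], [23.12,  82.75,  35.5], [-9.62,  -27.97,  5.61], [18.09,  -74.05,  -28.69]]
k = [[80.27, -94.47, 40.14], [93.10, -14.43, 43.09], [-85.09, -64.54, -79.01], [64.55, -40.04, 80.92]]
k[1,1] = -14.43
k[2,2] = -79.01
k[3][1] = -40.04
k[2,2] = -79.01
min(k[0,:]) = -94.47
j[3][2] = -28.69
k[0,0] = 80.27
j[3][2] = -28.69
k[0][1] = -94.47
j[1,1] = 82.75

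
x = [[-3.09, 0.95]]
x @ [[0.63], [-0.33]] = [[-2.26]]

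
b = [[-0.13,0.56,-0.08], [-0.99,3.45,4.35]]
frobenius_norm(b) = 5.67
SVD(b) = [[-0.05, -1.00], [-1.00, 0.05]] @ diag([5.647835120294995, 0.49392150587153855]) @ [[0.18, -0.62, -0.77], [0.15, -0.75, 0.64]]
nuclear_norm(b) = 6.14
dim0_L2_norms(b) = [1.0, 3.5, 4.35]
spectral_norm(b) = 5.65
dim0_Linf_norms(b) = [0.99, 3.45, 4.35]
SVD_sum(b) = [[-0.05, 0.19, 0.24], [-0.99, 3.47, 4.33]] + [[-0.08, 0.37, -0.32], [0.0, -0.02, 0.02]]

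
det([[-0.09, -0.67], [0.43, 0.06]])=0.283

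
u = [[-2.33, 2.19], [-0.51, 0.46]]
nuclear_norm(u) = 3.28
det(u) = 0.05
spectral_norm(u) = 3.27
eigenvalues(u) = [-1.85, -0.02]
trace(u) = -1.87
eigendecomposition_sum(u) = [[-2.34, 2.22], [-0.52, 0.49]] + [[0.01, -0.03],  [0.01, -0.03]]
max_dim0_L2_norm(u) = 2.39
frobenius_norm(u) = 3.27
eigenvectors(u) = [[-0.98, -0.69], [-0.22, -0.73]]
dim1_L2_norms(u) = [3.2, 0.69]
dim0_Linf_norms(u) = [2.33, 2.19]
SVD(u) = [[-0.98, -0.21], [-0.21, 0.98]] @ diag([3.2705519172735533, 0.013789721472330797]) @ [[0.73, -0.68], [-0.68, -0.73]]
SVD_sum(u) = [[-2.33, 2.19],[-0.5, 0.47]] + [[0.0, 0.00], [-0.01, -0.01]]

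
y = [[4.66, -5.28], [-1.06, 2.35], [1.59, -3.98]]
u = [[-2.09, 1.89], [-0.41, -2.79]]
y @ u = [[-7.57, 23.54], [1.25, -8.56], [-1.69, 14.11]]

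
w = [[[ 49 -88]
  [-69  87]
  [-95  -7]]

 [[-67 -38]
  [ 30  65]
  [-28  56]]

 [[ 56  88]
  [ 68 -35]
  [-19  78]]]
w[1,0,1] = -38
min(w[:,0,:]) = -88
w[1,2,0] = -28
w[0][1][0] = -69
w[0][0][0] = 49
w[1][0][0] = -67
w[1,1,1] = 65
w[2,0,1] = 88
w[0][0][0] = 49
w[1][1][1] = 65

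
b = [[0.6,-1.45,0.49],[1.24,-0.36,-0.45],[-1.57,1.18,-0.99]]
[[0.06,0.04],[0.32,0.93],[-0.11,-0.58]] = b @ [[0.17,0.68], [-0.04,0.15], [-0.21,-0.31]]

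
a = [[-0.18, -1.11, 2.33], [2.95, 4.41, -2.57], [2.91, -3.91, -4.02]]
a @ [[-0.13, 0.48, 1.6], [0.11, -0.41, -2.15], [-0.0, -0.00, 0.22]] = [[-0.10, 0.37, 2.61], [0.10, -0.39, -5.33], [-0.81, 3.00, 12.18]]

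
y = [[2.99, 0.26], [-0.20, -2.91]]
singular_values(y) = [3.18, 2.72]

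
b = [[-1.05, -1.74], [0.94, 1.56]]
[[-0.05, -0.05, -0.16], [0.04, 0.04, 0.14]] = b @ [[0.01, 0.01, 0.02], [0.02, 0.02, 0.08]]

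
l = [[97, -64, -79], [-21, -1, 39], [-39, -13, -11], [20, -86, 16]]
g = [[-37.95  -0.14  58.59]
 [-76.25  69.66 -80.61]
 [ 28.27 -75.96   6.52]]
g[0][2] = 58.59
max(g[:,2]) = 58.59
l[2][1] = -13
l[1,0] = -21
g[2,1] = -75.96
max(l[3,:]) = 20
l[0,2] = -79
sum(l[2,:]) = -63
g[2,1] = -75.96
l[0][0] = 97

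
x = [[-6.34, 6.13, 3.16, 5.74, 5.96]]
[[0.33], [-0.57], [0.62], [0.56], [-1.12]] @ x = [[-2.09, 2.02, 1.04, 1.89, 1.97], [3.61, -3.49, -1.80, -3.27, -3.40], [-3.93, 3.80, 1.96, 3.56, 3.7], [-3.55, 3.43, 1.77, 3.21, 3.34], [7.10, -6.87, -3.54, -6.43, -6.68]]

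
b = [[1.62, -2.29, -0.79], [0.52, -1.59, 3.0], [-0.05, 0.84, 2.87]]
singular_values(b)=[4.23, 3.32, 0.57]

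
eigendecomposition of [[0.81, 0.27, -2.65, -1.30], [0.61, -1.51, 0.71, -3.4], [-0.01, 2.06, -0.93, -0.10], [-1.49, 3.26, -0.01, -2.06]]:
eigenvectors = [[(-0.81+0j), (-0.81-0j), (-0.4-0.1j), -0.40+0.10j], [-0.36+0.14j, -0.36-0.14j, -0.13-0.55j, (-0.13+0.55j)], [(-0.18+0.36j), (-0.18-0.36j), (-0.3+0.23j), (-0.3-0.23j)], [(0.09+0.13j), 0.09-0.13j, (-0.61+0j), (-0.61-0j)]]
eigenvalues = [(0.5+1.35j), (0.5-1.35j), (-2.34+2.71j), (-2.34-2.71j)]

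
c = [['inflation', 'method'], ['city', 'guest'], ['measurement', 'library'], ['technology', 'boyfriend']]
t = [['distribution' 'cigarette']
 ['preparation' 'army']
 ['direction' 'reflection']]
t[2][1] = 'reflection'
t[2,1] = 'reflection'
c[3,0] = 'technology'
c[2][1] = 'library'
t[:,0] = ['distribution', 'preparation', 'direction']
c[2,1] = 'library'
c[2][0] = 'measurement'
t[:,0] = ['distribution', 'preparation', 'direction']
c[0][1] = 'method'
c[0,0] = 'inflation'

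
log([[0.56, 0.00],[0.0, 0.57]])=[[-0.58, 0.0], [0.00, -0.56]]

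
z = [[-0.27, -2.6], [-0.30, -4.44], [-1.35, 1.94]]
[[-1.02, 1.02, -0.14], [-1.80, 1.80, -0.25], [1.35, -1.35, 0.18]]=z @ [[-0.38, 0.38, -0.05],[0.43, -0.43, 0.06]]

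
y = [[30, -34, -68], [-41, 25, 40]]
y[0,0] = 30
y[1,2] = 40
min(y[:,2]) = -68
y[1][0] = -41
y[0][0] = 30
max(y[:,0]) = 30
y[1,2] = 40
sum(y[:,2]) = -28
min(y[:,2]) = -68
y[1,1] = 25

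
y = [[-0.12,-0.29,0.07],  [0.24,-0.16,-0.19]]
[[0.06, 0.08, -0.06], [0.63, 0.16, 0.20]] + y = [[-0.06, -0.21, 0.01], [0.87, 0.0, 0.01]]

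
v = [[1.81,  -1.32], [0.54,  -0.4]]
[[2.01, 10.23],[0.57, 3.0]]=v @ [[4.88, 12.02], [5.17, 8.73]]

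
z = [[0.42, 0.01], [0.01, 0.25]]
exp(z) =[[1.52, 0.01], [0.01, 1.28]]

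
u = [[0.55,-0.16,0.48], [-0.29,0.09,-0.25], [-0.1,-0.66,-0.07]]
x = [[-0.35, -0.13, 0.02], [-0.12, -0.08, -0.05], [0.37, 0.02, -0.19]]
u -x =[[0.9, -0.03, 0.46], [-0.17, 0.17, -0.20], [-0.47, -0.68, 0.12]]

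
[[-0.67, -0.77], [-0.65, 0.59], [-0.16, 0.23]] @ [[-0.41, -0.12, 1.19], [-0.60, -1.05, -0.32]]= [[0.74, 0.89, -0.55], [-0.09, -0.54, -0.96], [-0.07, -0.22, -0.26]]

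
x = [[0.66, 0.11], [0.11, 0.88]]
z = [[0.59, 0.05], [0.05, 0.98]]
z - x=[[-0.07, -0.06], [-0.06, 0.10]]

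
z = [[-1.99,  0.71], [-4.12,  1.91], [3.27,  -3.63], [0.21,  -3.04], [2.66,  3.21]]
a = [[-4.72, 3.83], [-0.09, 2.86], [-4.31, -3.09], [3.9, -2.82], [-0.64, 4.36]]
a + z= [[-6.71, 4.54], [-4.21, 4.77], [-1.04, -6.72], [4.11, -5.86], [2.02, 7.57]]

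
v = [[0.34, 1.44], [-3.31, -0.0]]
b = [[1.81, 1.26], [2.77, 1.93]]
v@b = [[4.60, 3.21],[-5.99, -4.17]]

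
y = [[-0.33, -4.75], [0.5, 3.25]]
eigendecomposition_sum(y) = [[0.81, 1.43], [-0.15, -0.27]] + [[-1.14, -6.18], [0.65, 3.52]]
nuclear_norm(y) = 6.01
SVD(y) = [[0.82, -0.57], [-0.57, -0.82]] @ diag([5.782141192793822, 0.2252625725610578]) @ [[-0.10,  -1.00],  [-1.0,  0.1]]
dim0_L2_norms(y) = [0.6, 5.76]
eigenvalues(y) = [0.55, 2.37]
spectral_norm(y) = 5.78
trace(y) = 2.92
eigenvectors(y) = [[-0.98, 0.87], [0.18, -0.49]]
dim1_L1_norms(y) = [5.08, 3.75]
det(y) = 1.30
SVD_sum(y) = [[-0.46, -4.74], [0.32, 3.27]] + [[0.13, -0.01], [0.18, -0.02]]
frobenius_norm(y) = 5.79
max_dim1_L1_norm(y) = 5.08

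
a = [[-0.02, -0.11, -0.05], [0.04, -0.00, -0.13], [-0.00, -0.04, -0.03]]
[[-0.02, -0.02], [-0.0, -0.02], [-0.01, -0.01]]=a @ [[0.18, -0.1], [0.1, 0.14], [0.07, 0.09]]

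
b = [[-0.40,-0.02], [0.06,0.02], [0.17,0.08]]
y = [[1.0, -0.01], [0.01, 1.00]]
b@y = [[-0.40, -0.02], [0.06, 0.02], [0.17, 0.08]]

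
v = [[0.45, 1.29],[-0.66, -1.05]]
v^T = [[0.45,  -0.66],[1.29,  -1.05]]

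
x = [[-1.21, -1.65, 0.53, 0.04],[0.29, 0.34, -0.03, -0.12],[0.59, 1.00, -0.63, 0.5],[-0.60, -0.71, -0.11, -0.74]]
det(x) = 0.004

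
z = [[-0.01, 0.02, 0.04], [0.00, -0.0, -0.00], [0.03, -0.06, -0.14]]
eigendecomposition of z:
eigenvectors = [[0.98, -0.28, 0.89], [0.00, 0.00, 0.45], [0.21, 0.96, -0.0]]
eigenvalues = [-0.0, -0.15, -0.0]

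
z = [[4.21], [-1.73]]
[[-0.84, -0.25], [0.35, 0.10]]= z@[[-0.2, -0.06]]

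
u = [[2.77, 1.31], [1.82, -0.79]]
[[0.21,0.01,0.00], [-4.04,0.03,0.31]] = u@[[-1.12, 0.01, 0.09],[2.53, -0.01, -0.19]]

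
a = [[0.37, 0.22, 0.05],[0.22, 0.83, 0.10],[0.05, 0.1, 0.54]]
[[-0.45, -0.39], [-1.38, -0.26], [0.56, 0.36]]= a @ [[-0.37, -1.09], [-1.73, -0.12], [1.40, 0.79]]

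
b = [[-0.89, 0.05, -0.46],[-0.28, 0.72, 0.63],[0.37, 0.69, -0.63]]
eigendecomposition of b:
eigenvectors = [[(-0.7+0j), (-0.7-0j), (-0.07+0j)], [-0.04-0.27j, -0.04+0.27j, (0.92+0j)], [-0.02+0.66j, (-0.02-0.66j), 0.38+0.00j]]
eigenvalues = [(-0.9+0.45j), (-0.9-0.45j), (1+0j)]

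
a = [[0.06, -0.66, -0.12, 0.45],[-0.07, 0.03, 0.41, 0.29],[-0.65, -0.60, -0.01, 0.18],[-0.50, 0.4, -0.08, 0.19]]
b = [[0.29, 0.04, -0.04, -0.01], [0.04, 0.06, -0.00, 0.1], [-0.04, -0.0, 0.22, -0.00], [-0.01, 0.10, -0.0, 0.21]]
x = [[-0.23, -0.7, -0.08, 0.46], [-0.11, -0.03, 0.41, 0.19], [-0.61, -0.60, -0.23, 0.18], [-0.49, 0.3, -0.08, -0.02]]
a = b + x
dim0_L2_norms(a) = [0.83, 0.98, 0.43, 0.6]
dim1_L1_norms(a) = [1.29, 0.8, 1.44, 1.17]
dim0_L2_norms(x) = [0.82, 0.97, 0.48, 0.53]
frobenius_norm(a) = 1.48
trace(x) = -0.51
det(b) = 0.00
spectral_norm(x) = 1.21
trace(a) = 0.27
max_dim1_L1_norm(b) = 0.38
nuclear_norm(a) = 2.72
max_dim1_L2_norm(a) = 0.9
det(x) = 0.06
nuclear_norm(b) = 0.78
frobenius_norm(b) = 0.45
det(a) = 0.15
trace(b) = 0.78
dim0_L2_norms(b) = [0.3, 0.12, 0.22, 0.23]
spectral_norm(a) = 1.09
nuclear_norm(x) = 2.48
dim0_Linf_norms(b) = [0.29, 0.1, 0.22, 0.21]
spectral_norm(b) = 0.31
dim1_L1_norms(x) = [1.47, 0.74, 1.62, 0.89]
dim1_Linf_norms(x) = [0.7, 0.41, 0.61, 0.49]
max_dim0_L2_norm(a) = 0.98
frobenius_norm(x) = 1.46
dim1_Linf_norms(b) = [0.29, 0.1, 0.22, 0.21]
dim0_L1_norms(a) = [1.28, 1.69, 0.62, 1.11]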